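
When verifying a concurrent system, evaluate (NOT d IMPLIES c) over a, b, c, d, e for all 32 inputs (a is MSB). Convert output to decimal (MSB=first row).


Formula: (NOT d IMPLIES c) over a, b, c, d, e (32 rows)
Evaluate each row (bits = a,b,c,d,e, MSB first):
  row 0 [00000]: (NOT 0 IMPLIES 0) -> 0
  row 1 [00001]: (NOT 0 IMPLIES 0) -> 0
  row 2 [00010]: (NOT 1 IMPLIES 0) -> 1
  row 3 [00011]: (NOT 1 IMPLIES 0) -> 1
  row 4 [00100]: (NOT 0 IMPLIES 1) -> 1
  row 5 [00101]: (NOT 0 IMPLIES 1) -> 1
  row 6 [00110]: (NOT 1 IMPLIES 1) -> 1
  row 7 [00111]: (NOT 1 IMPLIES 1) -> 1
  row 8 [01000]: (NOT 0 IMPLIES 0) -> 0
  row 9 [01001]: (NOT 0 IMPLIES 0) -> 0
  row 10 [01010]: (NOT 1 IMPLIES 0) -> 1
  row 11 [01011]: (NOT 1 IMPLIES 0) -> 1
  row 12 [01100]: (NOT 0 IMPLIES 1) -> 1
  row 13 [01101]: (NOT 0 IMPLIES 1) -> 1
  row 14 [01110]: (NOT 1 IMPLIES 1) -> 1
  row 15 [01111]: (NOT 1 IMPLIES 1) -> 1
  row 16 [10000]: (NOT 0 IMPLIES 0) -> 0
  row 17 [10001]: (NOT 0 IMPLIES 0) -> 0
  row 18 [10010]: (NOT 1 IMPLIES 0) -> 1
  row 19 [10011]: (NOT 1 IMPLIES 0) -> 1
  row 20 [10100]: (NOT 0 IMPLIES 1) -> 1
  row 21 [10101]: (NOT 0 IMPLIES 1) -> 1
  row 22 [10110]: (NOT 1 IMPLIES 1) -> 1
  row 23 [10111]: (NOT 1 IMPLIES 1) -> 1
  row 24 [11000]: (NOT 0 IMPLIES 0) -> 0
  row 25 [11001]: (NOT 0 IMPLIES 0) -> 0
  row 26 [11010]: (NOT 1 IMPLIES 0) -> 1
  row 27 [11011]: (NOT 1 IMPLIES 0) -> 1
  row 28 [11100]: (NOT 0 IMPLIES 1) -> 1
  row 29 [11101]: (NOT 0 IMPLIES 1) -> 1
  row 30 [11110]: (NOT 1 IMPLIES 1) -> 1
  row 31 [11111]: (NOT 1 IMPLIES 1) -> 1
Full result column, 4 rows per line (a,b,c fixed per line; d,e runs 00..11 left to right):
  rows 0-3 [a,b,c=000]: 0011  = hex 3
  rows 4-7 [a,b,c=001]: 1111  = hex F
  rows 8-11 [a,b,c=010]: 0011  = hex 3
  rows 12-15 [a,b,c=011]: 1111  = hex F
  rows 16-19 [a,b,c=100]: 0011  = hex 3
  rows 20-23 [a,b,c=101]: 1111  = hex F
  rows 24-27 [a,b,c=110]: 0011  = hex 3
  rows 28-31 [a,b,c=111]: 1111  = hex F
Output column (row 0 .. row 31) = 00111111001111110011111100111111
Output column grouped in 4s = 0011 1111 0011 1111 0011 1111 0011 1111 = 0x3F3F3F3F
Convert to decimal digit by digit (value = value*16 + digit):
  3 -> 3
  3*16 + 15 (F) = 63
  63*16 + 3 = 1011
  1011*16 + 15 (F) = 16191
  16191*16 + 3 = 259059
  259059*16 + 15 (F) = 4144959
  4144959*16 + 3 = 66319347
  66319347*16 + 15 (F) = 1061109567
Decimal = 1061109567

1061109567


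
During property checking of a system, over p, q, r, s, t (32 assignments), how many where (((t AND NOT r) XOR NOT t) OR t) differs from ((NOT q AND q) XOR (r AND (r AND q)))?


F1 = (((t AND NOT r) XOR NOT t) OR t)
F2 = ((NOT q AND q) XOR (r AND (r AND q)))
Evaluate both on each of 32 rows (bits = p,q,r,s,t):
  row 0 [00000]: F1=1 F2=0 (differ) -> 1
  row 1 [00001]: F1=1 F2=0 (differ) -> 1
  row 2 [00010]: F1=1 F2=0 (differ) -> 1
  row 3 [00011]: F1=1 F2=0 (differ) -> 1
  row 4 [00100]: F1=1 F2=0 (differ) -> 1
  row 5 [00101]: F1=1 F2=0 (differ) -> 1
  row 6 [00110]: F1=1 F2=0 (differ) -> 1
  row 7 [00111]: F1=1 F2=0 (differ) -> 1
  row 8 [01000]: F1=1 F2=0 (differ) -> 1
  row 9 [01001]: F1=1 F2=0 (differ) -> 1
  row 10 [01010]: F1=1 F2=0 (differ) -> 1
  row 11 [01011]: F1=1 F2=0 (differ) -> 1
  row 12 [01100]: F1=1 F2=1 -> 0
  row 13 [01101]: F1=1 F2=1 -> 0
  row 14 [01110]: F1=1 F2=1 -> 0
  row 15 [01111]: F1=1 F2=1 -> 0
  row 16 [10000]: F1=1 F2=0 (differ) -> 1
  row 17 [10001]: F1=1 F2=0 (differ) -> 1
  row 18 [10010]: F1=1 F2=0 (differ) -> 1
  row 19 [10011]: F1=1 F2=0 (differ) -> 1
  row 20 [10100]: F1=1 F2=0 (differ) -> 1
  row 21 [10101]: F1=1 F2=0 (differ) -> 1
  row 22 [10110]: F1=1 F2=0 (differ) -> 1
  row 23 [10111]: F1=1 F2=0 (differ) -> 1
  row 24 [11000]: F1=1 F2=0 (differ) -> 1
  row 25 [11001]: F1=1 F2=0 (differ) -> 1
  row 26 [11010]: F1=1 F2=0 (differ) -> 1
  row 27 [11011]: F1=1 F2=0 (differ) -> 1
  row 28 [11100]: F1=1 F2=1 -> 0
  row 29 [11101]: F1=1 F2=1 -> 0
  row 30 [11110]: F1=1 F2=1 -> 0
  row 31 [11111]: F1=1 F2=1 -> 0
Full result column, 8 rows per line (p,q fixed per line; r,s,t runs 000..111 left to right):
  rows 0-7 [p,q=00]: 11111111  (ones: 8)
  rows 8-15 [p,q=01]: 11110000  (ones: 4)
  rows 16-23 [p,q=10]: 11111111  (ones: 8)
  rows 24-31 [p,q=11]: 11110000  (ones: 4)
Disagreements = 8+4+8+4 = 24

24


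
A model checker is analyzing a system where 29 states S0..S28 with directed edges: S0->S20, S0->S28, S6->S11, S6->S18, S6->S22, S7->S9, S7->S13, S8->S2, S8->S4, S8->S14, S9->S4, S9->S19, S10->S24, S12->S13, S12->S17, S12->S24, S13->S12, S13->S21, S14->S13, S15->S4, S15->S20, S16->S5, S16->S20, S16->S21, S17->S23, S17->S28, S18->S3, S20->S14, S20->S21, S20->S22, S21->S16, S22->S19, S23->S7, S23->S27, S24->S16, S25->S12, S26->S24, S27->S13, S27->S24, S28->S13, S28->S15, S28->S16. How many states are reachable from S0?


BFS from S0:
  layer 0: {S0}
  layer 1: {S20, S28}
  layer 2: {S13, S14, S15, S16, S21, S22}
  layer 3: {S4, S5, S12, S19}
  layer 4: {S17, S24}
  layer 5: {S23}
  layer 6: {S7, S27}
  layer 7: {S9}
Reachable set: {S0, S4, S5, S7, S9, S12, S13, S14, S15, S16, S17, S19, S20, S21, S22, S23, S24, S27, S28}
Count = 19

19


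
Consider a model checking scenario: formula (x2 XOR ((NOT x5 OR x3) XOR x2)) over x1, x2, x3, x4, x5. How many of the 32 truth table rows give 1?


Formula: (x2 XOR ((NOT x5 OR x3) XOR x2)) over 5 vars (32 rows)
Evaluate each row (x1, x2, x3, x4, x5 as bits, MSB first):
  row 0 [00000]: (0 XOR ((NOT 0 OR 0) XOR 0)) -> 1
  row 1 [00001]: (0 XOR ((NOT 1 OR 0) XOR 0)) -> 0
  row 2 [00010]: (0 XOR ((NOT 0 OR 0) XOR 0)) -> 1
  row 3 [00011]: (0 XOR ((NOT 1 OR 0) XOR 0)) -> 0
  row 4 [00100]: (0 XOR ((NOT 0 OR 1) XOR 0)) -> 1
  row 5 [00101]: (0 XOR ((NOT 1 OR 1) XOR 0)) -> 1
  row 6 [00110]: (0 XOR ((NOT 0 OR 1) XOR 0)) -> 1
  row 7 [00111]: (0 XOR ((NOT 1 OR 1) XOR 0)) -> 1
  row 8 [01000]: (1 XOR ((NOT 0 OR 0) XOR 1)) -> 1
  row 9 [01001]: (1 XOR ((NOT 1 OR 0) XOR 1)) -> 0
  row 10 [01010]: (1 XOR ((NOT 0 OR 0) XOR 1)) -> 1
  row 11 [01011]: (1 XOR ((NOT 1 OR 0) XOR 1)) -> 0
  row 12 [01100]: (1 XOR ((NOT 0 OR 1) XOR 1)) -> 1
  row 13 [01101]: (1 XOR ((NOT 1 OR 1) XOR 1)) -> 1
  row 14 [01110]: (1 XOR ((NOT 0 OR 1) XOR 1)) -> 1
  row 15 [01111]: (1 XOR ((NOT 1 OR 1) XOR 1)) -> 1
  row 16 [10000]: (0 XOR ((NOT 0 OR 0) XOR 0)) -> 1
  row 17 [10001]: (0 XOR ((NOT 1 OR 0) XOR 0)) -> 0
  row 18 [10010]: (0 XOR ((NOT 0 OR 0) XOR 0)) -> 1
  row 19 [10011]: (0 XOR ((NOT 1 OR 0) XOR 0)) -> 0
  row 20 [10100]: (0 XOR ((NOT 0 OR 1) XOR 0)) -> 1
  row 21 [10101]: (0 XOR ((NOT 1 OR 1) XOR 0)) -> 1
  row 22 [10110]: (0 XOR ((NOT 0 OR 1) XOR 0)) -> 1
  row 23 [10111]: (0 XOR ((NOT 1 OR 1) XOR 0)) -> 1
  row 24 [11000]: (1 XOR ((NOT 0 OR 0) XOR 1)) -> 1
  row 25 [11001]: (1 XOR ((NOT 1 OR 0) XOR 1)) -> 0
  row 26 [11010]: (1 XOR ((NOT 0 OR 0) XOR 1)) -> 1
  row 27 [11011]: (1 XOR ((NOT 1 OR 0) XOR 1)) -> 0
  row 28 [11100]: (1 XOR ((NOT 0 OR 1) XOR 1)) -> 1
  row 29 [11101]: (1 XOR ((NOT 1 OR 1) XOR 1)) -> 1
  row 30 [11110]: (1 XOR ((NOT 0 OR 1) XOR 1)) -> 1
  row 31 [11111]: (1 XOR ((NOT 1 OR 1) XOR 1)) -> 1
Full result column, 8 rows per line (x1,x2 fixed per line; x3,x4,x5 runs 000..111 left to right):
  rows 0-7 [x1,x2=00]: 10101111  (ones: 6)
  rows 8-15 [x1,x2=01]: 10101111  (ones: 6)
  rows 16-23 [x1,x2=10]: 10101111  (ones: 6)
  rows 24-31 [x1,x2=11]: 10101111  (ones: 6)
Count of 1-rows = 6+6+6+6 = 24

24


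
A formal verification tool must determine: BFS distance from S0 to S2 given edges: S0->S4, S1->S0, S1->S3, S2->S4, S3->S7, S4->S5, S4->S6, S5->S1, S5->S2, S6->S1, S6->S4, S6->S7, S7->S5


BFS layer-by-layer from S0:
  dist 0: {S0}
  dist 1: {S4}
  dist 2: {S5, S6}
  dist 3: {S1, S2, S7}
  -> S2 reached at distance 3
Shortest path length = 3

3


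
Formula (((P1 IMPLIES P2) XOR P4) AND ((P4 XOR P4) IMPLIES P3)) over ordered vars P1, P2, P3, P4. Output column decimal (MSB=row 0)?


Formula: (((P1 IMPLIES P2) XOR P4) AND ((P4 XOR P4) IMPLIES P3)) over P1, P2, P3, P4 (16 rows)
Evaluate each row (bits = P1,P2,P3,P4, MSB first):
  row 0 [0000]: (((0 IMPLIES 0) XOR 0) AND ((0 XOR 0) IMPLIES 0)) -> 1
  row 1 [0001]: (((0 IMPLIES 0) XOR 1) AND ((1 XOR 1) IMPLIES 0)) -> 0
  row 2 [0010]: (((0 IMPLIES 0) XOR 0) AND ((0 XOR 0) IMPLIES 1)) -> 1
  row 3 [0011]: (((0 IMPLIES 0) XOR 1) AND ((1 XOR 1) IMPLIES 1)) -> 0
  row 4 [0100]: (((0 IMPLIES 1) XOR 0) AND ((0 XOR 0) IMPLIES 0)) -> 1
  row 5 [0101]: (((0 IMPLIES 1) XOR 1) AND ((1 XOR 1) IMPLIES 0)) -> 0
  row 6 [0110]: (((0 IMPLIES 1) XOR 0) AND ((0 XOR 0) IMPLIES 1)) -> 1
  row 7 [0111]: (((0 IMPLIES 1) XOR 1) AND ((1 XOR 1) IMPLIES 1)) -> 0
  row 8 [1000]: (((1 IMPLIES 0) XOR 0) AND ((0 XOR 0) IMPLIES 0)) -> 0
  row 9 [1001]: (((1 IMPLIES 0) XOR 1) AND ((1 XOR 1) IMPLIES 0)) -> 1
  row 10 [1010]: (((1 IMPLIES 0) XOR 0) AND ((0 XOR 0) IMPLIES 1)) -> 0
  row 11 [1011]: (((1 IMPLIES 0) XOR 1) AND ((1 XOR 1) IMPLIES 1)) -> 1
  row 12 [1100]: (((1 IMPLIES 1) XOR 0) AND ((0 XOR 0) IMPLIES 0)) -> 1
  row 13 [1101]: (((1 IMPLIES 1) XOR 1) AND ((1 XOR 1) IMPLIES 0)) -> 0
  row 14 [1110]: (((1 IMPLIES 1) XOR 0) AND ((0 XOR 0) IMPLIES 1)) -> 1
  row 15 [1111]: (((1 IMPLIES 1) XOR 1) AND ((1 XOR 1) IMPLIES 1)) -> 0
Full result column, 4 rows per line (P1,P2 fixed per line; P3,P4 runs 00..11 left to right):
  rows 0-3 [P1,P2=00]: 1010  = hex A
  rows 4-7 [P1,P2=01]: 1010  = hex A
  rows 8-11 [P1,P2=10]: 0101  = hex 5
  rows 12-15 [P1,P2=11]: 1010  = hex A
Output column (row 0 .. row 15) = 1010101001011010
Output column grouped in 4s = 1010 1010 0101 1010 = 0xAA5A
Convert to decimal digit by digit (value = value*16 + digit):
  A -> 10
  10*16 + 10 (A) = 170
  170*16 + 5 = 2725
  2725*16 + 10 (A) = 43610
Decimal = 43610

43610


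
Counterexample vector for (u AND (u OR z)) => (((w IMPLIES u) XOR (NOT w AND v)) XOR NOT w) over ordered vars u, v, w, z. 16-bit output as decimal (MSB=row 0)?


F1 = (u AND (u OR z))
F2 = (((w IMPLIES u) XOR (NOT w AND v)) XOR NOT w)
Counterexample to F1=>F2 is where F1=1 and F2=0.
Evaluate each row (bits = u,v,w,z, MSB first):
  row 0 [0000]: F1=0 F2=0 -> F1&~F2 -> 0
  row 1 [0001]: F1=0 F2=0 -> F1&~F2 -> 0
  row 2 [0010]: F1=0 F2=0 -> F1&~F2 -> 0
  row 3 [0011]: F1=0 F2=0 -> F1&~F2 -> 0
  row 4 [0100]: F1=0 F2=1 -> F1&~F2 -> 0
  row 5 [0101]: F1=0 F2=1 -> F1&~F2 -> 0
  row 6 [0110]: F1=0 F2=0 -> F1&~F2 -> 0
  row 7 [0111]: F1=0 F2=0 -> F1&~F2 -> 0
  row 8 [1000]: F1=1 F2=0 -> F1&~F2 -> 1
  row 9 [1001]: F1=1 F2=0 -> F1&~F2 -> 1
  row 10 [1010]: F1=1 F2=1 -> F1&~F2 -> 0
  row 11 [1011]: F1=1 F2=1 -> F1&~F2 -> 0
  row 12 [1100]: F1=1 F2=1 -> F1&~F2 -> 0
  row 13 [1101]: F1=1 F2=1 -> F1&~F2 -> 0
  row 14 [1110]: F1=1 F2=1 -> F1&~F2 -> 0
  row 15 [1111]: F1=1 F2=1 -> F1&~F2 -> 0
Full result column, 4 rows per line (u,v fixed per line; w,z runs 00..11 left to right):
  rows 0-3 [u,v=00]: 0000  = hex 0
  rows 4-7 [u,v=01]: 0000  = hex 0
  rows 8-11 [u,v=10]: 1100  = hex C
  rows 12-15 [u,v=11]: 0000  = hex 0
Counterexample vector (row 0 .. row 15) = 0000000011000000
Output column grouped in 4s = 0000 0000 1100 0000 = 0x00C0
Convert to decimal digit by digit (value = value*16 + digit):
  0 -> 0
  0*16 + 0 = 0
  0*16 + 12 (C) = 12
  12*16 + 0 = 192
Decimal = 192

192


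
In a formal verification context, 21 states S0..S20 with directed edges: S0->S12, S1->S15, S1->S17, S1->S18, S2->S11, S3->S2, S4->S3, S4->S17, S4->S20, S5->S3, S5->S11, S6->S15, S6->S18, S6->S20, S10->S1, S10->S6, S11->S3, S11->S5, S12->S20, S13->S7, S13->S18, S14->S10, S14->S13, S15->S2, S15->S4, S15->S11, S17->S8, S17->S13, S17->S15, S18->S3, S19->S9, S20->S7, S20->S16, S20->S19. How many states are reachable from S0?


BFS from S0:
  layer 0: {S0}
  layer 1: {S12}
  layer 2: {S20}
  layer 3: {S7, S16, S19}
  layer 4: {S9}
Reachable set: {S0, S7, S9, S12, S16, S19, S20}
Count = 7

7


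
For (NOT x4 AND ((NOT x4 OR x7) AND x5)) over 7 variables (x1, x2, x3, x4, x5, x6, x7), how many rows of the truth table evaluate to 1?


Formula: (NOT x4 AND ((NOT x4 OR x7) AND x5)) over 7 vars (128 rows)
Evaluate each row (x1, x2, x3, x4, x5, x6, x7 as bits, MSB first):
  row 0 [0000000]: (NOT 0 AND ((NOT 0 OR 0) AND 0)) -> 0
  row 1 [0000001]: (NOT 0 AND ((NOT 0 OR 1) AND 0)) -> 0
  row 2 [0000010]: (NOT 0 AND ((NOT 0 OR 0) AND 0)) -> 0
  row 3 [0000011]: (NOT 0 AND ((NOT 0 OR 1) AND 0)) -> 0
  row 4 [0000100]: (NOT 0 AND ((NOT 0 OR 0) AND 1)) -> 1
  (every remaining row is evaluated the same way; all 128 results are listed next)
Full result column, 8 rows per line (x1,x2,x3,x4 fixed per line; x5,x6,x7 runs 000..111 left to right):
  rows 0-7 [x1,x2,x3,x4=0000]: 00001111  (ones: 4)
  rows 8-15 [x1,x2,x3,x4=0001]: 00000000  (ones: 0)
  rows 16-23 [x1,x2,x3,x4=0010]: 00001111  (ones: 4)
  rows 24-31 [x1,x2,x3,x4=0011]: 00000000  (ones: 0)
  rows 32-39 [x1,x2,x3,x4=0100]: 00001111  (ones: 4)
  rows 40-47 [x1,x2,x3,x4=0101]: 00000000  (ones: 0)
  rows 48-55 [x1,x2,x3,x4=0110]: 00001111  (ones: 4)
  rows 56-63 [x1,x2,x3,x4=0111]: 00000000  (ones: 0)
  rows 64-71 [x1,x2,x3,x4=1000]: 00001111  (ones: 4)
  rows 72-79 [x1,x2,x3,x4=1001]: 00000000  (ones: 0)
  rows 80-87 [x1,x2,x3,x4=1010]: 00001111  (ones: 4)
  rows 88-95 [x1,x2,x3,x4=1011]: 00000000  (ones: 0)
  rows 96-103 [x1,x2,x3,x4=1100]: 00001111  (ones: 4)
  rows 104-111 [x1,x2,x3,x4=1101]: 00000000  (ones: 0)
  rows 112-119 [x1,x2,x3,x4=1110]: 00001111  (ones: 4)
  rows 120-127 [x1,x2,x3,x4=1111]: 00000000  (ones: 0)
Count of 1-rows = 4+0+4+0+4+0+4+0+4+0+4+0+4+0+4+0 = 32

32


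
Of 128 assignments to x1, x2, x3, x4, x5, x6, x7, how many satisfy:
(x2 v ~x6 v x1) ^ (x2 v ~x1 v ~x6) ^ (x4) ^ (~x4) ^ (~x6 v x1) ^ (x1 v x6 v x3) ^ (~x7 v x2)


CNF with 7 clauses over 7 vars (128 assignments).
An assignment satisfies CNF iff every clause has >=1 true literal.
Check each row (bits = x1,x2,x3,x4,x5,x6,x7; clause T/F shown):
  row 0 [0000000]: clauses=TTFTTFT -> 0
  row 1 [0000001]: clauses=TTFTTFF -> 0
  row 2 [0000010]: clauses=FTFTFTT -> 0
  row 3 [0000011]: clauses=FTFTFTF -> 0
  row 4 [0000100]: clauses=TTFTTFT -> 0
  (every remaining row is evaluated the same way; all 128 results are listed next)
Full result column, 8 rows per line (x1,x2,x3,x4 fixed per line; x5,x6,x7 runs 000..111 left to right):
  rows 0-7 [x1,x2,x3,x4=0000]: 00000000  (ones: 0)
  rows 8-15 [x1,x2,x3,x4=0001]: 00000000  (ones: 0)
  rows 16-23 [x1,x2,x3,x4=0010]: 00000000  (ones: 0)
  rows 24-31 [x1,x2,x3,x4=0011]: 00000000  (ones: 0)
  rows 32-39 [x1,x2,x3,x4=0100]: 00000000  (ones: 0)
  rows 40-47 [x1,x2,x3,x4=0101]: 00000000  (ones: 0)
  rows 48-55 [x1,x2,x3,x4=0110]: 00000000  (ones: 0)
  rows 56-63 [x1,x2,x3,x4=0111]: 00000000  (ones: 0)
  rows 64-71 [x1,x2,x3,x4=1000]: 00000000  (ones: 0)
  rows 72-79 [x1,x2,x3,x4=1001]: 00000000  (ones: 0)
  rows 80-87 [x1,x2,x3,x4=1010]: 00000000  (ones: 0)
  rows 88-95 [x1,x2,x3,x4=1011]: 00000000  (ones: 0)
  rows 96-103 [x1,x2,x3,x4=1100]: 00000000  (ones: 0)
  rows 104-111 [x1,x2,x3,x4=1101]: 00000000  (ones: 0)
  rows 112-119 [x1,x2,x3,x4=1110]: 00000000  (ones: 0)
  rows 120-127 [x1,x2,x3,x4=1111]: 00000000  (ones: 0)
Satisfying assignments = 0+0+0+0+0+0+0+0+0+0+0+0+0+0+0+0 = 0

0


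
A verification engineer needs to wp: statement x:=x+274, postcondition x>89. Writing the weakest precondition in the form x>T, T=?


Formula: wp(x:=E, P) = P[E/x] (substitute E for x in postcondition)
Step 1: Postcondition: x>89
Step 2: Substitute x+274 for x: x+274>89
Step 3: Solve for x: x > 89-274 = -185

-185


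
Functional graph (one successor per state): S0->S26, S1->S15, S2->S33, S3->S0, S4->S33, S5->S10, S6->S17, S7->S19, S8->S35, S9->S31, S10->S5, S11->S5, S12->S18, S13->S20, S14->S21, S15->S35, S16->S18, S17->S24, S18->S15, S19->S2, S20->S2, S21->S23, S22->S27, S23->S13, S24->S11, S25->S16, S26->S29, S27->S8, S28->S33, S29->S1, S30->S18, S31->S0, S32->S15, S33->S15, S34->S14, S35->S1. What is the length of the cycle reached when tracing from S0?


Trace from S0 until a state repeats:
  S0 -> S26 -> S29 -> S1 -> S15 -> S35 -> S1
S1 first seen at step 3, revisited at step 6.
Cycle length = 6 - 3 = 3

3


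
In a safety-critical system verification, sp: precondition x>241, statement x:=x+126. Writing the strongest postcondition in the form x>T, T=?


Formula: sp(P, x:=E) = exists old_x. (x = E[old_x/x]) AND P[old_x/x] (old_x is the value of x before the assignment; eliminate old_x by solving x = E[old_x/x] for old_x)
Step 1: Precondition P: x>241, i.e. old_x > 241
Step 2: Assignment gives x = old_x + 126, so old_x = x - 126
Step 3: Substitute into P: x - 126 > 241
Step 4: Simplify: x > 241+126 = 367

367


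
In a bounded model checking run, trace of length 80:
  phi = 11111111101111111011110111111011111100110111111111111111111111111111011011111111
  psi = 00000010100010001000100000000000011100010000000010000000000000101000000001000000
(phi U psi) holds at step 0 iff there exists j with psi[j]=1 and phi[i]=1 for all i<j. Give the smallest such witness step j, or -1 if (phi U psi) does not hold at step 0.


(phi U psi) at 0: need smallest j with psi[j]=1 and phi[i]=1 for all i in [0,j).
Scan from step 0:
  step 0: phi=1, psi=0 -> continue
  step 1: phi=1, psi=0 -> continue
  step 2: phi=1, psi=0 -> continue
  step 3: phi=1, psi=0 -> continue
  step 6: psi=1 and phi held for [0,6) -> witness found
Witness step = 6

6


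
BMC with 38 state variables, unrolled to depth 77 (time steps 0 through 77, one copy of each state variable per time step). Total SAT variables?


BMC unrolls to depth k, creating one copy of each state var for steps 0..k.
Step count = 77 + 1 = 78 (steps 0 through 77)
Vars per step = 38
Total = 38 * 78 = 2964

2964


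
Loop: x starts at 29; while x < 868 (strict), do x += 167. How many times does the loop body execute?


Step 1: x goes from 29 toward 868 by 167; the body runs while x<868, so iterations = ceil((bound-start)/step)
Step 2: Distance=839
Step 3: ceil(839/167)=6

6


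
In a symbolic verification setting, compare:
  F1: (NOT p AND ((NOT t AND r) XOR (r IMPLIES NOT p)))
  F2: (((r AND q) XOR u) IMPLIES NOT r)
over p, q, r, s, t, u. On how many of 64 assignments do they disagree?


F1 = (NOT p AND ((NOT t AND r) XOR (r IMPLIES NOT p)))
F2 = (((r AND q) XOR u) IMPLIES NOT r)
Evaluate both on each of 64 rows (bits = p,q,r,s,t,u):
  row 0 [000000]: F1=1 F2=1 -> 0
  row 1 [000001]: F1=1 F2=1 -> 0
  row 2 [000010]: F1=1 F2=1 -> 0
  row 3 [000011]: F1=1 F2=1 -> 0
  row 4 [000100]: F1=1 F2=1 -> 0
  (every remaining row is evaluated the same way; all 64 results are listed next)
Full result column, 8 rows per line (p,q,r fixed per line; s,t,u runs 000..111 left to right):
  rows 0-7 [p,q,r=000]: 00000000  (ones: 0)
  rows 8-15 [p,q,r=001]: 10011001  (ones: 4)
  rows 16-23 [p,q,r=010]: 00000000  (ones: 0)
  rows 24-31 [p,q,r=011]: 01100110  (ones: 4)
  rows 32-39 [p,q,r=100]: 11111111  (ones: 8)
  rows 40-47 [p,q,r=101]: 10101010  (ones: 4)
  rows 48-55 [p,q,r=110]: 11111111  (ones: 8)
  rows 56-63 [p,q,r=111]: 01010101  (ones: 4)
Disagreements = 0+4+0+4+8+4+8+4 = 32

32


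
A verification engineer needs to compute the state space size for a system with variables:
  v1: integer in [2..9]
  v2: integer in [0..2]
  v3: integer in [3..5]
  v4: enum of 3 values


State space = product of domain sizes of all variables.
Domain sizes:
  v1 (integer in [2..9]): 8
  v2 (integer in [0..2]): 3
  v3 (integer in [3..5]): 3
  v4 (enum of 3 values): 3
Product = 8 * 3 * 3 * 3 = 216

216


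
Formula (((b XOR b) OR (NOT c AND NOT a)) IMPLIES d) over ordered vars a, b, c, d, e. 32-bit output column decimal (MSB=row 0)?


Formula: (((b XOR b) OR (NOT c AND NOT a)) IMPLIES d) over a, b, c, d, e (32 rows)
Evaluate each row (bits = a,b,c,d,e, MSB first):
  row 0 [00000]: (((0 XOR 0) OR (NOT 0 AND NOT 0)) IMPLIES 0) -> 0
  row 1 [00001]: (((0 XOR 0) OR (NOT 0 AND NOT 0)) IMPLIES 0) -> 0
  row 2 [00010]: (((0 XOR 0) OR (NOT 0 AND NOT 0)) IMPLIES 1) -> 1
  row 3 [00011]: (((0 XOR 0) OR (NOT 0 AND NOT 0)) IMPLIES 1) -> 1
  row 4 [00100]: (((0 XOR 0) OR (NOT 1 AND NOT 0)) IMPLIES 0) -> 1
  row 5 [00101]: (((0 XOR 0) OR (NOT 1 AND NOT 0)) IMPLIES 0) -> 1
  row 6 [00110]: (((0 XOR 0) OR (NOT 1 AND NOT 0)) IMPLIES 1) -> 1
  row 7 [00111]: (((0 XOR 0) OR (NOT 1 AND NOT 0)) IMPLIES 1) -> 1
  row 8 [01000]: (((1 XOR 1) OR (NOT 0 AND NOT 0)) IMPLIES 0) -> 0
  row 9 [01001]: (((1 XOR 1) OR (NOT 0 AND NOT 0)) IMPLIES 0) -> 0
  row 10 [01010]: (((1 XOR 1) OR (NOT 0 AND NOT 0)) IMPLIES 1) -> 1
  row 11 [01011]: (((1 XOR 1) OR (NOT 0 AND NOT 0)) IMPLIES 1) -> 1
  row 12 [01100]: (((1 XOR 1) OR (NOT 1 AND NOT 0)) IMPLIES 0) -> 1
  row 13 [01101]: (((1 XOR 1) OR (NOT 1 AND NOT 0)) IMPLIES 0) -> 1
  row 14 [01110]: (((1 XOR 1) OR (NOT 1 AND NOT 0)) IMPLIES 1) -> 1
  row 15 [01111]: (((1 XOR 1) OR (NOT 1 AND NOT 0)) IMPLIES 1) -> 1
  row 16 [10000]: (((0 XOR 0) OR (NOT 0 AND NOT 1)) IMPLIES 0) -> 1
  row 17 [10001]: (((0 XOR 0) OR (NOT 0 AND NOT 1)) IMPLIES 0) -> 1
  row 18 [10010]: (((0 XOR 0) OR (NOT 0 AND NOT 1)) IMPLIES 1) -> 1
  row 19 [10011]: (((0 XOR 0) OR (NOT 0 AND NOT 1)) IMPLIES 1) -> 1
  row 20 [10100]: (((0 XOR 0) OR (NOT 1 AND NOT 1)) IMPLIES 0) -> 1
  row 21 [10101]: (((0 XOR 0) OR (NOT 1 AND NOT 1)) IMPLIES 0) -> 1
  row 22 [10110]: (((0 XOR 0) OR (NOT 1 AND NOT 1)) IMPLIES 1) -> 1
  row 23 [10111]: (((0 XOR 0) OR (NOT 1 AND NOT 1)) IMPLIES 1) -> 1
  row 24 [11000]: (((1 XOR 1) OR (NOT 0 AND NOT 1)) IMPLIES 0) -> 1
  row 25 [11001]: (((1 XOR 1) OR (NOT 0 AND NOT 1)) IMPLIES 0) -> 1
  row 26 [11010]: (((1 XOR 1) OR (NOT 0 AND NOT 1)) IMPLIES 1) -> 1
  row 27 [11011]: (((1 XOR 1) OR (NOT 0 AND NOT 1)) IMPLIES 1) -> 1
  row 28 [11100]: (((1 XOR 1) OR (NOT 1 AND NOT 1)) IMPLIES 0) -> 1
  row 29 [11101]: (((1 XOR 1) OR (NOT 1 AND NOT 1)) IMPLIES 0) -> 1
  row 30 [11110]: (((1 XOR 1) OR (NOT 1 AND NOT 1)) IMPLIES 1) -> 1
  row 31 [11111]: (((1 XOR 1) OR (NOT 1 AND NOT 1)) IMPLIES 1) -> 1
Full result column, 4 rows per line (a,b,c fixed per line; d,e runs 00..11 left to right):
  rows 0-3 [a,b,c=000]: 0011  = hex 3
  rows 4-7 [a,b,c=001]: 1111  = hex F
  rows 8-11 [a,b,c=010]: 0011  = hex 3
  rows 12-15 [a,b,c=011]: 1111  = hex F
  rows 16-19 [a,b,c=100]: 1111  = hex F
  rows 20-23 [a,b,c=101]: 1111  = hex F
  rows 24-27 [a,b,c=110]: 1111  = hex F
  rows 28-31 [a,b,c=111]: 1111  = hex F
Output column (row 0 .. row 31) = 00111111001111111111111111111111
Output column grouped in 4s = 0011 1111 0011 1111 1111 1111 1111 1111 = 0x3F3FFFFF
Convert to decimal digit by digit (value = value*16 + digit):
  3 -> 3
  3*16 + 15 (F) = 63
  63*16 + 3 = 1011
  1011*16 + 15 (F) = 16191
  16191*16 + 15 (F) = 259071
  259071*16 + 15 (F) = 4145151
  4145151*16 + 15 (F) = 66322431
  66322431*16 + 15 (F) = 1061158911
Decimal = 1061158911

1061158911


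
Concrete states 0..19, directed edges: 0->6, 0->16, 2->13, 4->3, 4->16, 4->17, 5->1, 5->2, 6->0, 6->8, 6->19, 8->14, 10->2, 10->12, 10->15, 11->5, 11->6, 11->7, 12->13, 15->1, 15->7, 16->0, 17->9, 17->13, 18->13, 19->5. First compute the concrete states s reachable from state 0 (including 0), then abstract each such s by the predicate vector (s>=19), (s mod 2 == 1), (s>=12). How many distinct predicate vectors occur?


BFS from 0:
Concrete reachable: {0, 1, 2, 5, 6, 8, 13, 14, 16, 19}
Abstract via predicates (s>=19), (s mod 2 == 1), (s>=12):
  (0,0,0) <- {0, 2, 6, 8}
  (0,0,1) <- {14, 16}
  (0,1,0) <- {1, 5}
  (0,1,1) <- {13}
  (1,1,1) <- {19}
Distinct abstract states = 5

5


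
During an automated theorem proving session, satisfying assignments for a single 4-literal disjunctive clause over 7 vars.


Step 1: Total=2^7=128
Step 2: Unsat when all 4 false: 2^3=8
Step 3: Sat=128-8=120

120


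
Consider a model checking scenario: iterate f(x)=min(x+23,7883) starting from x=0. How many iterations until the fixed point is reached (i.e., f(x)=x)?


Step 1: x=0, cap=7883, increment=23
Step 2: x grows by 23 each step until capped at 7883; fixed point is x=7883
Step 3: iterations = ceil(7883/23) = 343

343


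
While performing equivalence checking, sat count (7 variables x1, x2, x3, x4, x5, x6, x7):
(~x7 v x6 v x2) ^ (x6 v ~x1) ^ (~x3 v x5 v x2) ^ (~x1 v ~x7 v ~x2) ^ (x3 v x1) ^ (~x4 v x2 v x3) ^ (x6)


CNF with 7 clauses over 7 vars (128 assignments).
An assignment satisfies CNF iff every clause has >=1 true literal.
Check each row (bits = x1,x2,x3,x4,x5,x6,x7; clause T/F shown):
  row 0 [0000000]: clauses=TTTTFTF -> 0
  row 1 [0000001]: clauses=FTTTFTF -> 0
  row 2 [0000010]: clauses=TTTTFTT -> 0
  row 3 [0000011]: clauses=TTTTFTT -> 0
  row 4 [0000100]: clauses=TTTTFTF -> 0
  (every remaining row is evaluated the same way; all 128 results are listed next)
Full result column, 8 rows per line (x1,x2,x3,x4 fixed per line; x5,x6,x7 runs 000..111 left to right):
  rows 0-7 [x1,x2,x3,x4=0000]: 00000000  (ones: 0)
  rows 8-15 [x1,x2,x3,x4=0001]: 00000000  (ones: 0)
  rows 16-23 [x1,x2,x3,x4=0010]: 00000011  (ones: 2)
  rows 24-31 [x1,x2,x3,x4=0011]: 00000011  (ones: 2)
  rows 32-39 [x1,x2,x3,x4=0100]: 00000000  (ones: 0)
  rows 40-47 [x1,x2,x3,x4=0101]: 00000000  (ones: 0)
  rows 48-55 [x1,x2,x3,x4=0110]: 00110011  (ones: 4)
  rows 56-63 [x1,x2,x3,x4=0111]: 00110011  (ones: 4)
  rows 64-71 [x1,x2,x3,x4=1000]: 00110011  (ones: 4)
  rows 72-79 [x1,x2,x3,x4=1001]: 00000000  (ones: 0)
  rows 80-87 [x1,x2,x3,x4=1010]: 00000011  (ones: 2)
  rows 88-95 [x1,x2,x3,x4=1011]: 00000011  (ones: 2)
  rows 96-103 [x1,x2,x3,x4=1100]: 00100010  (ones: 2)
  rows 104-111 [x1,x2,x3,x4=1101]: 00100010  (ones: 2)
  rows 112-119 [x1,x2,x3,x4=1110]: 00100010  (ones: 2)
  rows 120-127 [x1,x2,x3,x4=1111]: 00100010  (ones: 2)
Satisfying assignments = 0+0+2+2+0+0+4+4+4+0+2+2+2+2+2+2 = 28

28


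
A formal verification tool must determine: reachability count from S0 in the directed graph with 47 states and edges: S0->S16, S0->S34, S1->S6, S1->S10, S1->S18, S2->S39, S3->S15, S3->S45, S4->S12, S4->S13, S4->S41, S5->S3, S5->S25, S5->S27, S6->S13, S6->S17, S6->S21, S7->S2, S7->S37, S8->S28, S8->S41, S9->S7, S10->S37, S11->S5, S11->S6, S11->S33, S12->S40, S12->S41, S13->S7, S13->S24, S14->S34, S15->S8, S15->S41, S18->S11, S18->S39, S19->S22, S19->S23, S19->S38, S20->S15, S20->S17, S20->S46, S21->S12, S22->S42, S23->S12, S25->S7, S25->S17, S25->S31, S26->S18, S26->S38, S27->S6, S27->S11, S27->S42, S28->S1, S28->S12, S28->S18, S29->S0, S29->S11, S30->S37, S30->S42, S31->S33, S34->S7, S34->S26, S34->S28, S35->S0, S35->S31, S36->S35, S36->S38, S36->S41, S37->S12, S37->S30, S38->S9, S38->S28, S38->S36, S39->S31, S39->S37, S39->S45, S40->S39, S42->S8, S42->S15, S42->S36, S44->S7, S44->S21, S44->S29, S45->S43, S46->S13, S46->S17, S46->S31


BFS from S0:
  layer 0: {S0}
  layer 1: {S16, S34}
  layer 2: {S7, S26, S28}
  layer 3: {S1, S2, S12, S18, S37, S38}
  layer 4: {S6, S9, S10, S11, S30, S36, S39, S40, S41}
  layer 5: {S5, S13, S17, S21, S31, S33, S35, S42, S45}
  layer 6: {S3, S8, S15, S24, S25, S27, S43}
Reachable set: {S0, S1, S2, S3, S5, S6, S7, S8, S9, S10, S11, S12, S13, S15, S16, S17, S18, S21, S24, S25, S26, S27, S28, S30, S31, S33, S34, S35, S36, S37, S38, S39, S40, S41, S42, S43, S45}
Count = 37

37


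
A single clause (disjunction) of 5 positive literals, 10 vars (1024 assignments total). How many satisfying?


Step 1: Total=2^10=1024
Step 2: Unsat when all 5 false: 2^5=32
Step 3: Sat=1024-32=992

992


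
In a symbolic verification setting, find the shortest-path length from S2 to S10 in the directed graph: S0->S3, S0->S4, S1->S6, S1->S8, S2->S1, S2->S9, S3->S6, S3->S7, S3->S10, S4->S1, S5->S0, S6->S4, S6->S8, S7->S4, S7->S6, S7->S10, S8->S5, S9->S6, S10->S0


BFS layer-by-layer from S2:
  dist 0: {S2}
  dist 1: {S1, S9}
  dist 2: {S6, S8}
  dist 3: {S4, S5}
  dist 4: {S0}
  dist 5: {S3}
  dist 6: {S7, S10}
  -> S10 reached at distance 6
Shortest path length = 6

6


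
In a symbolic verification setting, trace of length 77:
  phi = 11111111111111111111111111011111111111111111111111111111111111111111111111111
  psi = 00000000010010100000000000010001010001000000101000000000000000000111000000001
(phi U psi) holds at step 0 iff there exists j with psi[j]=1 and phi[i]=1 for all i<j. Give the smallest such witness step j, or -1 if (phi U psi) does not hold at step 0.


(phi U psi) at 0: need smallest j with psi[j]=1 and phi[i]=1 for all i in [0,j).
Scan from step 0:
  step 0: phi=1, psi=0 -> continue
  step 1: phi=1, psi=0 -> continue
  step 2: phi=1, psi=0 -> continue
  step 3: phi=1, psi=0 -> continue
  step 9: psi=1 and phi held for [0,9) -> witness found
Witness step = 9

9


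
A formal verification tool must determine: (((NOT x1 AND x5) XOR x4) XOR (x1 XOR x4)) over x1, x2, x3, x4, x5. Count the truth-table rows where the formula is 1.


Formula: (((NOT x1 AND x5) XOR x4) XOR (x1 XOR x4)) over 5 vars (32 rows)
Evaluate each row (x1, x2, x3, x4, x5 as bits, MSB first):
  row 0 [00000]: (((NOT 0 AND 0) XOR 0) XOR (0 XOR 0)) -> 0
  row 1 [00001]: (((NOT 0 AND 1) XOR 0) XOR (0 XOR 0)) -> 1
  row 2 [00010]: (((NOT 0 AND 0) XOR 1) XOR (0 XOR 1)) -> 0
  row 3 [00011]: (((NOT 0 AND 1) XOR 1) XOR (0 XOR 1)) -> 1
  row 4 [00100]: (((NOT 0 AND 0) XOR 0) XOR (0 XOR 0)) -> 0
  row 5 [00101]: (((NOT 0 AND 1) XOR 0) XOR (0 XOR 0)) -> 1
  row 6 [00110]: (((NOT 0 AND 0) XOR 1) XOR (0 XOR 1)) -> 0
  row 7 [00111]: (((NOT 0 AND 1) XOR 1) XOR (0 XOR 1)) -> 1
  row 8 [01000]: (((NOT 0 AND 0) XOR 0) XOR (0 XOR 0)) -> 0
  row 9 [01001]: (((NOT 0 AND 1) XOR 0) XOR (0 XOR 0)) -> 1
  row 10 [01010]: (((NOT 0 AND 0) XOR 1) XOR (0 XOR 1)) -> 0
  row 11 [01011]: (((NOT 0 AND 1) XOR 1) XOR (0 XOR 1)) -> 1
  row 12 [01100]: (((NOT 0 AND 0) XOR 0) XOR (0 XOR 0)) -> 0
  row 13 [01101]: (((NOT 0 AND 1) XOR 0) XOR (0 XOR 0)) -> 1
  row 14 [01110]: (((NOT 0 AND 0) XOR 1) XOR (0 XOR 1)) -> 0
  row 15 [01111]: (((NOT 0 AND 1) XOR 1) XOR (0 XOR 1)) -> 1
  row 16 [10000]: (((NOT 1 AND 0) XOR 0) XOR (1 XOR 0)) -> 1
  row 17 [10001]: (((NOT 1 AND 1) XOR 0) XOR (1 XOR 0)) -> 1
  row 18 [10010]: (((NOT 1 AND 0) XOR 1) XOR (1 XOR 1)) -> 1
  row 19 [10011]: (((NOT 1 AND 1) XOR 1) XOR (1 XOR 1)) -> 1
  row 20 [10100]: (((NOT 1 AND 0) XOR 0) XOR (1 XOR 0)) -> 1
  row 21 [10101]: (((NOT 1 AND 1) XOR 0) XOR (1 XOR 0)) -> 1
  row 22 [10110]: (((NOT 1 AND 0) XOR 1) XOR (1 XOR 1)) -> 1
  row 23 [10111]: (((NOT 1 AND 1) XOR 1) XOR (1 XOR 1)) -> 1
  row 24 [11000]: (((NOT 1 AND 0) XOR 0) XOR (1 XOR 0)) -> 1
  row 25 [11001]: (((NOT 1 AND 1) XOR 0) XOR (1 XOR 0)) -> 1
  row 26 [11010]: (((NOT 1 AND 0) XOR 1) XOR (1 XOR 1)) -> 1
  row 27 [11011]: (((NOT 1 AND 1) XOR 1) XOR (1 XOR 1)) -> 1
  row 28 [11100]: (((NOT 1 AND 0) XOR 0) XOR (1 XOR 0)) -> 1
  row 29 [11101]: (((NOT 1 AND 1) XOR 0) XOR (1 XOR 0)) -> 1
  row 30 [11110]: (((NOT 1 AND 0) XOR 1) XOR (1 XOR 1)) -> 1
  row 31 [11111]: (((NOT 1 AND 1) XOR 1) XOR (1 XOR 1)) -> 1
Full result column, 8 rows per line (x1,x2 fixed per line; x3,x4,x5 runs 000..111 left to right):
  rows 0-7 [x1,x2=00]: 01010101  (ones: 4)
  rows 8-15 [x1,x2=01]: 01010101  (ones: 4)
  rows 16-23 [x1,x2=10]: 11111111  (ones: 8)
  rows 24-31 [x1,x2=11]: 11111111  (ones: 8)
Count of 1-rows = 4+4+8+8 = 24

24


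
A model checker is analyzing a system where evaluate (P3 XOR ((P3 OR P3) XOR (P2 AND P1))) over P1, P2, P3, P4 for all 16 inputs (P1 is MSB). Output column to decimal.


Formula: (P3 XOR ((P3 OR P3) XOR (P2 AND P1))) over P1, P2, P3, P4 (16 rows)
Evaluate each row (bits = P1,P2,P3,P4, MSB first):
  row 0 [0000]: (0 XOR ((0 OR 0) XOR (0 AND 0))) -> 0
  row 1 [0001]: (0 XOR ((0 OR 0) XOR (0 AND 0))) -> 0
  row 2 [0010]: (1 XOR ((1 OR 1) XOR (0 AND 0))) -> 0
  row 3 [0011]: (1 XOR ((1 OR 1) XOR (0 AND 0))) -> 0
  row 4 [0100]: (0 XOR ((0 OR 0) XOR (1 AND 0))) -> 0
  row 5 [0101]: (0 XOR ((0 OR 0) XOR (1 AND 0))) -> 0
  row 6 [0110]: (1 XOR ((1 OR 1) XOR (1 AND 0))) -> 0
  row 7 [0111]: (1 XOR ((1 OR 1) XOR (1 AND 0))) -> 0
  row 8 [1000]: (0 XOR ((0 OR 0) XOR (0 AND 1))) -> 0
  row 9 [1001]: (0 XOR ((0 OR 0) XOR (0 AND 1))) -> 0
  row 10 [1010]: (1 XOR ((1 OR 1) XOR (0 AND 1))) -> 0
  row 11 [1011]: (1 XOR ((1 OR 1) XOR (0 AND 1))) -> 0
  row 12 [1100]: (0 XOR ((0 OR 0) XOR (1 AND 1))) -> 1
  row 13 [1101]: (0 XOR ((0 OR 0) XOR (1 AND 1))) -> 1
  row 14 [1110]: (1 XOR ((1 OR 1) XOR (1 AND 1))) -> 1
  row 15 [1111]: (1 XOR ((1 OR 1) XOR (1 AND 1))) -> 1
Full result column, 4 rows per line (P1,P2 fixed per line; P3,P4 runs 00..11 left to right):
  rows 0-3 [P1,P2=00]: 0000  = hex 0
  rows 4-7 [P1,P2=01]: 0000  = hex 0
  rows 8-11 [P1,P2=10]: 0000  = hex 0
  rows 12-15 [P1,P2=11]: 1111  = hex F
Output column (row 0 .. row 15) = 0000000000001111
Output column grouped in 4s = 0000 0000 0000 1111 = 0x000F
Convert to decimal digit by digit (value = value*16 + digit):
  0 -> 0
  0*16 + 0 = 0
  0*16 + 0 = 0
  0*16 + 15 (F) = 15
Decimal = 15

15


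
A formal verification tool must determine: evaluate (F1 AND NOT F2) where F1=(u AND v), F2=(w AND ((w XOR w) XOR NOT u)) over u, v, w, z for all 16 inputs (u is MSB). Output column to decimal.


F1 = (u AND v)
F2 = (w AND ((w XOR w) XOR NOT u))
Counterexample to F1=>F2 is where F1=1 and F2=0.
Evaluate each row (bits = u,v,w,z, MSB first):
  row 0 [0000]: F1=0 F2=0 -> F1&~F2 -> 0
  row 1 [0001]: F1=0 F2=0 -> F1&~F2 -> 0
  row 2 [0010]: F1=0 F2=1 -> F1&~F2 -> 0
  row 3 [0011]: F1=0 F2=1 -> F1&~F2 -> 0
  row 4 [0100]: F1=0 F2=0 -> F1&~F2 -> 0
  row 5 [0101]: F1=0 F2=0 -> F1&~F2 -> 0
  row 6 [0110]: F1=0 F2=1 -> F1&~F2 -> 0
  row 7 [0111]: F1=0 F2=1 -> F1&~F2 -> 0
  row 8 [1000]: F1=0 F2=0 -> F1&~F2 -> 0
  row 9 [1001]: F1=0 F2=0 -> F1&~F2 -> 0
  row 10 [1010]: F1=0 F2=0 -> F1&~F2 -> 0
  row 11 [1011]: F1=0 F2=0 -> F1&~F2 -> 0
  row 12 [1100]: F1=1 F2=0 -> F1&~F2 -> 1
  row 13 [1101]: F1=1 F2=0 -> F1&~F2 -> 1
  row 14 [1110]: F1=1 F2=0 -> F1&~F2 -> 1
  row 15 [1111]: F1=1 F2=0 -> F1&~F2 -> 1
Full result column, 4 rows per line (u,v fixed per line; w,z runs 00..11 left to right):
  rows 0-3 [u,v=00]: 0000  = hex 0
  rows 4-7 [u,v=01]: 0000  = hex 0
  rows 8-11 [u,v=10]: 0000  = hex 0
  rows 12-15 [u,v=11]: 1111  = hex F
Counterexample vector (row 0 .. row 15) = 0000000000001111
Output column grouped in 4s = 0000 0000 0000 1111 = 0x000F
Convert to decimal digit by digit (value = value*16 + digit):
  0 -> 0
  0*16 + 0 = 0
  0*16 + 0 = 0
  0*16 + 15 (F) = 15
Decimal = 15

15


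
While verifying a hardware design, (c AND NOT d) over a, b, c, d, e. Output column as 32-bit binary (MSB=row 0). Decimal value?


Formula: (c AND NOT d) over a, b, c, d, e (32 rows)
Evaluate each row (bits = a,b,c,d,e, MSB first):
  row 0 [00000]: (0 AND NOT 0) -> 0
  row 1 [00001]: (0 AND NOT 0) -> 0
  row 2 [00010]: (0 AND NOT 1) -> 0
  row 3 [00011]: (0 AND NOT 1) -> 0
  row 4 [00100]: (1 AND NOT 0) -> 1
  row 5 [00101]: (1 AND NOT 0) -> 1
  row 6 [00110]: (1 AND NOT 1) -> 0
  row 7 [00111]: (1 AND NOT 1) -> 0
  row 8 [01000]: (0 AND NOT 0) -> 0
  row 9 [01001]: (0 AND NOT 0) -> 0
  row 10 [01010]: (0 AND NOT 1) -> 0
  row 11 [01011]: (0 AND NOT 1) -> 0
  row 12 [01100]: (1 AND NOT 0) -> 1
  row 13 [01101]: (1 AND NOT 0) -> 1
  row 14 [01110]: (1 AND NOT 1) -> 0
  row 15 [01111]: (1 AND NOT 1) -> 0
  row 16 [10000]: (0 AND NOT 0) -> 0
  row 17 [10001]: (0 AND NOT 0) -> 0
  row 18 [10010]: (0 AND NOT 1) -> 0
  row 19 [10011]: (0 AND NOT 1) -> 0
  row 20 [10100]: (1 AND NOT 0) -> 1
  row 21 [10101]: (1 AND NOT 0) -> 1
  row 22 [10110]: (1 AND NOT 1) -> 0
  row 23 [10111]: (1 AND NOT 1) -> 0
  row 24 [11000]: (0 AND NOT 0) -> 0
  row 25 [11001]: (0 AND NOT 0) -> 0
  row 26 [11010]: (0 AND NOT 1) -> 0
  row 27 [11011]: (0 AND NOT 1) -> 0
  row 28 [11100]: (1 AND NOT 0) -> 1
  row 29 [11101]: (1 AND NOT 0) -> 1
  row 30 [11110]: (1 AND NOT 1) -> 0
  row 31 [11111]: (1 AND NOT 1) -> 0
Full result column, 4 rows per line (a,b,c fixed per line; d,e runs 00..11 left to right):
  rows 0-3 [a,b,c=000]: 0000  = hex 0
  rows 4-7 [a,b,c=001]: 1100  = hex C
  rows 8-11 [a,b,c=010]: 0000  = hex 0
  rows 12-15 [a,b,c=011]: 1100  = hex C
  rows 16-19 [a,b,c=100]: 0000  = hex 0
  rows 20-23 [a,b,c=101]: 1100  = hex C
  rows 24-27 [a,b,c=110]: 0000  = hex 0
  rows 28-31 [a,b,c=111]: 1100  = hex C
Output column (row 0 .. row 31) = 00001100000011000000110000001100
Output column grouped in 4s = 0000 1100 0000 1100 0000 1100 0000 1100 = 0x0C0C0C0C
Convert to decimal digit by digit (value = value*16 + digit):
  0 -> 0
  0*16 + 12 (C) = 12
  12*16 + 0 = 192
  192*16 + 12 (C) = 3084
  3084*16 + 0 = 49344
  49344*16 + 12 (C) = 789516
  789516*16 + 0 = 12632256
  12632256*16 + 12 (C) = 202116108
Decimal = 202116108

202116108


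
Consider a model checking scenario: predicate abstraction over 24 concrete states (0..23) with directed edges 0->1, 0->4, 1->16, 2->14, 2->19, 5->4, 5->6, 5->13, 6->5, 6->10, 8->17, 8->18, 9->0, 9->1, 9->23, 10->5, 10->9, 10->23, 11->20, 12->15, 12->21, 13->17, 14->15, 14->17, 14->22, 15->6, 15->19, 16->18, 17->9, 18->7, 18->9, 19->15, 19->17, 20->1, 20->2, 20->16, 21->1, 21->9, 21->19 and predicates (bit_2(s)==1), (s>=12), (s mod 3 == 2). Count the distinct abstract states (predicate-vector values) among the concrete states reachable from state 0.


BFS from 0:
Concrete reachable: {0, 1, 4, 7, 9, 16, 18, 23}
Abstract via predicates (bit_2(s)==1), (s>=12), (s mod 3 == 2):
  (0,0,0) <- {0, 1, 9}
  (0,1,0) <- {16, 18}
  (1,0,0) <- {4, 7}
  (1,1,1) <- {23}
Distinct abstract states = 4

4


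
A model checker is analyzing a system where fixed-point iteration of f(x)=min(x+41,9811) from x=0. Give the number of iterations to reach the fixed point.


Step 1: x=0, cap=9811, increment=41
Step 2: x grows by 41 each step until capped at 9811; fixed point is x=9811
Step 3: iterations = ceil(9811/41) = 240

240


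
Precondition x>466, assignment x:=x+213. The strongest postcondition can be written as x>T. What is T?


Formula: sp(P, x:=E) = exists old_x. (x = E[old_x/x]) AND P[old_x/x] (old_x is the value of x before the assignment; eliminate old_x by solving x = E[old_x/x] for old_x)
Step 1: Precondition P: x>466, i.e. old_x > 466
Step 2: Assignment gives x = old_x + 213, so old_x = x - 213
Step 3: Substitute into P: x - 213 > 466
Step 4: Simplify: x > 466+213 = 679

679


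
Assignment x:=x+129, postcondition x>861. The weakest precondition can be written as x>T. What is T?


Formula: wp(x:=E, P) = P[E/x] (substitute E for x in postcondition)
Step 1: Postcondition: x>861
Step 2: Substitute x+129 for x: x+129>861
Step 3: Solve for x: x > 861-129 = 732

732


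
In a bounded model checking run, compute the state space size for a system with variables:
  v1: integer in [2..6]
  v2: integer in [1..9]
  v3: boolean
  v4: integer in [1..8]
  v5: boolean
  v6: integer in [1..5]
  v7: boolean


State space = product of domain sizes of all variables.
Domain sizes:
  v1 (integer in [2..6]): 5
  v2 (integer in [1..9]): 9
  v3 (boolean): 2
  v4 (integer in [1..8]): 8
  v5 (boolean): 2
  v6 (integer in [1..5]): 5
  v7 (boolean): 2
Product = 5 * 9 * 2 * 8 * 2 * 5 * 2 = 14400

14400


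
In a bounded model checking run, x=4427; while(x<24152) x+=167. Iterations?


Step 1: x goes from 4427 toward 24152 by 167; the body runs while x<24152, so iterations = ceil((bound-start)/step)
Step 2: Distance=19725
Step 3: ceil(19725/167)=119

119


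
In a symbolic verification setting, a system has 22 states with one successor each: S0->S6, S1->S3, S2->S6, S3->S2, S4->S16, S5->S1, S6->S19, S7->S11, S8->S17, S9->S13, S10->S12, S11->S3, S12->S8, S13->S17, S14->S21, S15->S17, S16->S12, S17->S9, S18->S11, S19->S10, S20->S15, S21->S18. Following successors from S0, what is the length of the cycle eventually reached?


Trace from S0 until a state repeats:
  S0 -> S6 -> S19 -> S10 -> S12 -> S8 -> S17 -> S9 -> S13 -> S17
S17 first seen at step 6, revisited at step 9.
Cycle length = 9 - 6 = 3

3


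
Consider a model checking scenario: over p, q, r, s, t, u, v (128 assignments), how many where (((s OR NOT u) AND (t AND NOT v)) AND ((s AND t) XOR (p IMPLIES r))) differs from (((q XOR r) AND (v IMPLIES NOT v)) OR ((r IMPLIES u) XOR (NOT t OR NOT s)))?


F1 = (((s OR NOT u) AND (t AND NOT v)) AND ((s AND t) XOR (p IMPLIES r)))
F2 = (((q XOR r) AND (v IMPLIES NOT v)) OR ((r IMPLIES u) XOR (NOT t OR NOT s)))
Evaluate both on each of 128 rows (bits = p,q,r,s,t,u,v):
  row 0 [0000000]: F1=0 F2=0 -> 0
  row 1 [0000001]: F1=0 F2=0 -> 0
  row 2 [0000010]: F1=0 F2=0 -> 0
  row 3 [0000011]: F1=0 F2=0 -> 0
  row 4 [0000100]: F1=1 F2=0 (differ) -> 1
  (every remaining row is evaluated the same way; all 128 results are listed next)
Full result column, 8 rows per line (p,q,r,s fixed per line; t,u,v runs 000..111 left to right):
  rows 0-7 [p,q,r,s=0000]: 00001000  (ones: 1)
  rows 8-15 [p,q,r,s=0001]: 00001111  (ones: 4)
  rows 16-23 [p,q,r,s=0010]: 11100110  (ones: 5)
  rows 24-31 [p,q,r,s=0011]: 11101011  (ones: 6)
  rows 32-39 [p,q,r,s=0100]: 10100010  (ones: 3)
  rows 40-47 [p,q,r,s=0101]: 10101111  (ones: 6)
  rows 48-55 [p,q,r,s=0110]: 11000100  (ones: 3)
  rows 56-63 [p,q,r,s=0111]: 11000011  (ones: 4)
  rows 64-71 [p,q,r,s=1000]: 00000000  (ones: 0)
  rows 72-79 [p,q,r,s=1001]: 00000101  (ones: 2)
  rows 80-87 [p,q,r,s=1010]: 11100110  (ones: 5)
  rows 88-95 [p,q,r,s=1011]: 11101011  (ones: 6)
  rows 96-103 [p,q,r,s=1100]: 10101010  (ones: 4)
  rows 104-111 [p,q,r,s=1101]: 10100101  (ones: 4)
  rows 112-119 [p,q,r,s=1110]: 11000100  (ones: 3)
  rows 120-127 [p,q,r,s=1111]: 11000011  (ones: 4)
Disagreements = 1+4+5+6+3+6+3+4+0+2+5+6+4+4+3+4 = 60

60
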